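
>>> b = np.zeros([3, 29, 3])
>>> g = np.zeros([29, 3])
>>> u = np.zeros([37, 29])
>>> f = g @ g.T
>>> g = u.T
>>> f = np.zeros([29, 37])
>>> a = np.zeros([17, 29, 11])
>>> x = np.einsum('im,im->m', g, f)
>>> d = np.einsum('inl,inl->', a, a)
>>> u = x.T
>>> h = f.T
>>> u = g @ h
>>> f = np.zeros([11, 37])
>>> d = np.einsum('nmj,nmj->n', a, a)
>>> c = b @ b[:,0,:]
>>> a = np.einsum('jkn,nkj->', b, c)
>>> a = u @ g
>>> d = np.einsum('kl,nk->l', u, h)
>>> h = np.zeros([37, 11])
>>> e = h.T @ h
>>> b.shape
(3, 29, 3)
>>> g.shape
(29, 37)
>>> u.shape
(29, 29)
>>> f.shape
(11, 37)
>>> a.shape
(29, 37)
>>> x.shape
(37,)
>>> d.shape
(29,)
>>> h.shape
(37, 11)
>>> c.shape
(3, 29, 3)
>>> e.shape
(11, 11)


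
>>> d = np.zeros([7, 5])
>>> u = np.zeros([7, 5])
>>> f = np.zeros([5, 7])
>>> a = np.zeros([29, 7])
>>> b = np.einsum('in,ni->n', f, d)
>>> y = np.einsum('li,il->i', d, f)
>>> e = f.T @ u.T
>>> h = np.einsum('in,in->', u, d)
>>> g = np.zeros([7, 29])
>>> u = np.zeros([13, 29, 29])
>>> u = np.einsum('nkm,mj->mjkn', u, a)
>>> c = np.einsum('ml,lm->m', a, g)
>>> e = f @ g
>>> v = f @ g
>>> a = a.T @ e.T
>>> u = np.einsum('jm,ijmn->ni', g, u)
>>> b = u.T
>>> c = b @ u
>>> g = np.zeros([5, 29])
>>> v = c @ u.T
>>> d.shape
(7, 5)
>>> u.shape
(13, 29)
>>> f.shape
(5, 7)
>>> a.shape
(7, 5)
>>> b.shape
(29, 13)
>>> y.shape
(5,)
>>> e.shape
(5, 29)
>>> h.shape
()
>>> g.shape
(5, 29)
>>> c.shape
(29, 29)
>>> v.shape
(29, 13)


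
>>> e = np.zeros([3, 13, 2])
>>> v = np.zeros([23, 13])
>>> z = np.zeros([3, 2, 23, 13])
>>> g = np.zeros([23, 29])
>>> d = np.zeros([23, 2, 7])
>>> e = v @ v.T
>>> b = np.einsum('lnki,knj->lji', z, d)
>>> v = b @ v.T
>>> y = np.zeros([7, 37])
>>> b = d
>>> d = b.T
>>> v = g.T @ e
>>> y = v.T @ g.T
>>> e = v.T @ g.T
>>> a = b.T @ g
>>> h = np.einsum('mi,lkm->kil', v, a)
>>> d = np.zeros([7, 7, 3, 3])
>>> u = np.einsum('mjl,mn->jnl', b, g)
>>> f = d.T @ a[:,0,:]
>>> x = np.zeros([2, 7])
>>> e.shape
(23, 23)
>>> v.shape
(29, 23)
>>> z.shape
(3, 2, 23, 13)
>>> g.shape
(23, 29)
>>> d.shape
(7, 7, 3, 3)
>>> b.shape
(23, 2, 7)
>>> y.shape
(23, 23)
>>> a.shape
(7, 2, 29)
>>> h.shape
(2, 23, 7)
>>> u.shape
(2, 29, 7)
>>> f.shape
(3, 3, 7, 29)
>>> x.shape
(2, 7)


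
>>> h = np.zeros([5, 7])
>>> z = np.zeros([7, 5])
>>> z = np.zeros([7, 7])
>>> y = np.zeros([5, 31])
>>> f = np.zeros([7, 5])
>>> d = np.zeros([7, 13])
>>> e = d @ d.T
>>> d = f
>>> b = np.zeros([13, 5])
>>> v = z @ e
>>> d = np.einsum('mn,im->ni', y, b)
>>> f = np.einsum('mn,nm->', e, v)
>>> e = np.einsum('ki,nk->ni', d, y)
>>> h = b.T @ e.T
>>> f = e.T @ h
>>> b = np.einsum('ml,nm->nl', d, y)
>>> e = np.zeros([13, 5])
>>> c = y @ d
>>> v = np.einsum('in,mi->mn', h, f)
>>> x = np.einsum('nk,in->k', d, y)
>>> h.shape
(5, 5)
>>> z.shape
(7, 7)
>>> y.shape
(5, 31)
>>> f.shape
(13, 5)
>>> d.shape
(31, 13)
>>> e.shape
(13, 5)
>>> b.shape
(5, 13)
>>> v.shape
(13, 5)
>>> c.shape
(5, 13)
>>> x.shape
(13,)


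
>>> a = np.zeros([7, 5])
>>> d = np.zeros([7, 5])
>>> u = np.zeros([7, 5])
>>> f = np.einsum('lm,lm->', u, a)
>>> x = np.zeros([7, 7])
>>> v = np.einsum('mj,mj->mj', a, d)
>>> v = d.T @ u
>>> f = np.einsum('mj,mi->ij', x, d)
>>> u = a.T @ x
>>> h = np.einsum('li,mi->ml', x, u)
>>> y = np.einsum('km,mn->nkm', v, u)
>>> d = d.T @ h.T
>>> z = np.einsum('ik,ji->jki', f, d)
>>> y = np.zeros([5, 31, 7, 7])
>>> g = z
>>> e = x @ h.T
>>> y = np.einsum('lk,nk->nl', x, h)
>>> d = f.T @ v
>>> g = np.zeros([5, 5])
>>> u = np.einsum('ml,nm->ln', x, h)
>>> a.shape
(7, 5)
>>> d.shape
(7, 5)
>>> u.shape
(7, 5)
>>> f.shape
(5, 7)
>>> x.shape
(7, 7)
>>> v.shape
(5, 5)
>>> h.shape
(5, 7)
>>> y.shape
(5, 7)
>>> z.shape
(5, 7, 5)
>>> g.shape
(5, 5)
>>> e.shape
(7, 5)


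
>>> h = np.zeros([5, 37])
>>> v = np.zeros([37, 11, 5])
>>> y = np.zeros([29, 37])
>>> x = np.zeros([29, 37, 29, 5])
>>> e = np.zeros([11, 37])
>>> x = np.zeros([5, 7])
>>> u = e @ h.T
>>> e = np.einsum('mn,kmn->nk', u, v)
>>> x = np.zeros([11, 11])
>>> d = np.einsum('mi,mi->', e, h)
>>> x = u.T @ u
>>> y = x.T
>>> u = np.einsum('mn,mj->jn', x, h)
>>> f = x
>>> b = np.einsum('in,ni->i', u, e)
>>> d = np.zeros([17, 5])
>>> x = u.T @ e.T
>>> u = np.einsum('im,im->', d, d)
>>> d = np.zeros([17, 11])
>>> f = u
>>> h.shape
(5, 37)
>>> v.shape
(37, 11, 5)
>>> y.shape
(5, 5)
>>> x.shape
(5, 5)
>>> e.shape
(5, 37)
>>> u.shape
()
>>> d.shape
(17, 11)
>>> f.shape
()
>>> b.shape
(37,)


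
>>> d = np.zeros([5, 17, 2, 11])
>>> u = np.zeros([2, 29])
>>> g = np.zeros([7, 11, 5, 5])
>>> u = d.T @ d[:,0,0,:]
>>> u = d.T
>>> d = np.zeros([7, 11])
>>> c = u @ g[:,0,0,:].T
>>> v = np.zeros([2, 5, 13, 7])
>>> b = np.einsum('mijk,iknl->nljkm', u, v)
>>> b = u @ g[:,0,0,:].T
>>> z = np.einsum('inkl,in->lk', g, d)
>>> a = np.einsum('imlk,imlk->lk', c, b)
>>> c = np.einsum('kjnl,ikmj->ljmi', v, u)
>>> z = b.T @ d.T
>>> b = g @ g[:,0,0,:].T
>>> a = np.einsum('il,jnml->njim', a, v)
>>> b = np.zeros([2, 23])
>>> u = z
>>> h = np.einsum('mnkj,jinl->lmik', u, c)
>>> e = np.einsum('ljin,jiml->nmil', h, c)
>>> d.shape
(7, 11)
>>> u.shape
(7, 17, 2, 7)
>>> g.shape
(7, 11, 5, 5)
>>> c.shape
(7, 5, 17, 11)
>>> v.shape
(2, 5, 13, 7)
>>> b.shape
(2, 23)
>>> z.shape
(7, 17, 2, 7)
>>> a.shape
(5, 2, 17, 13)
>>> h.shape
(11, 7, 5, 2)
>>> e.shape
(2, 17, 5, 11)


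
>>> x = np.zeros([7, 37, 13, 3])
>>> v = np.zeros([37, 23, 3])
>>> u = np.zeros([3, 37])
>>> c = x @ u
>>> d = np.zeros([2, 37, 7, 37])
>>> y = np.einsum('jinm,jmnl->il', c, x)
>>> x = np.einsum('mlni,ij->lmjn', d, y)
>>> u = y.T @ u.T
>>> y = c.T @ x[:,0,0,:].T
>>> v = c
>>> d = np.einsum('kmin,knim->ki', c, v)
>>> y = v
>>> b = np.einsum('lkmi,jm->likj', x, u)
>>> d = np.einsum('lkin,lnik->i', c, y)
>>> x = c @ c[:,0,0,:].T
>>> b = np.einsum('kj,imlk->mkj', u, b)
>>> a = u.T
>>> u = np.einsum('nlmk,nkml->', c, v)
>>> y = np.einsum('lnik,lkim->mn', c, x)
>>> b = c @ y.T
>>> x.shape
(7, 37, 13, 7)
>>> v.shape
(7, 37, 13, 37)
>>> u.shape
()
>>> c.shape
(7, 37, 13, 37)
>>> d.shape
(13,)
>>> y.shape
(7, 37)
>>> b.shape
(7, 37, 13, 7)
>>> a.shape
(3, 3)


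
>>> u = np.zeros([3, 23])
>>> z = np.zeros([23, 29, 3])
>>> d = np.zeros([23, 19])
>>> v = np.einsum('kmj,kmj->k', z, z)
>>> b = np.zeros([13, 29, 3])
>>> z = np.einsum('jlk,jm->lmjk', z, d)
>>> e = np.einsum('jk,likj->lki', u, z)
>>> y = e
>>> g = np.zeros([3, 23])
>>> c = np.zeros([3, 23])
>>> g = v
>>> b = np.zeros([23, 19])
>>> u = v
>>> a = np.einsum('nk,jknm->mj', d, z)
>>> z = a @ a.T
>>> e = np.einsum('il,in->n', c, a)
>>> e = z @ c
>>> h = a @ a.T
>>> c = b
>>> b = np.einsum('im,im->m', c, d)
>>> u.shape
(23,)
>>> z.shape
(3, 3)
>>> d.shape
(23, 19)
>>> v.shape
(23,)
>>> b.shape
(19,)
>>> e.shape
(3, 23)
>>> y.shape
(29, 23, 19)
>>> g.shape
(23,)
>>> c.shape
(23, 19)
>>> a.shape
(3, 29)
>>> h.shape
(3, 3)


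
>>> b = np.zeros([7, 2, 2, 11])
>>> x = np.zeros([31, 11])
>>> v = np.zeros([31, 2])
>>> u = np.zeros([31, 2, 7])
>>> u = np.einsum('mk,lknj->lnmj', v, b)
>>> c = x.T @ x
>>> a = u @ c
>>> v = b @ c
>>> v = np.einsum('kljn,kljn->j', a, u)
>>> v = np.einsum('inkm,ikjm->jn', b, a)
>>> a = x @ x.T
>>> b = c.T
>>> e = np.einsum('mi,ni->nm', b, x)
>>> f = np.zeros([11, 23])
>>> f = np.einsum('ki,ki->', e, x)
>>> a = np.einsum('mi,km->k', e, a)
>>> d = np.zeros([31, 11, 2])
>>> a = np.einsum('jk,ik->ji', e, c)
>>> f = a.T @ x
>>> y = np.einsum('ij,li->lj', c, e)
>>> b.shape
(11, 11)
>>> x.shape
(31, 11)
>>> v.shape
(31, 2)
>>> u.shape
(7, 2, 31, 11)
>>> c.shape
(11, 11)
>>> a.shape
(31, 11)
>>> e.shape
(31, 11)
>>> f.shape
(11, 11)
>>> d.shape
(31, 11, 2)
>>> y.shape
(31, 11)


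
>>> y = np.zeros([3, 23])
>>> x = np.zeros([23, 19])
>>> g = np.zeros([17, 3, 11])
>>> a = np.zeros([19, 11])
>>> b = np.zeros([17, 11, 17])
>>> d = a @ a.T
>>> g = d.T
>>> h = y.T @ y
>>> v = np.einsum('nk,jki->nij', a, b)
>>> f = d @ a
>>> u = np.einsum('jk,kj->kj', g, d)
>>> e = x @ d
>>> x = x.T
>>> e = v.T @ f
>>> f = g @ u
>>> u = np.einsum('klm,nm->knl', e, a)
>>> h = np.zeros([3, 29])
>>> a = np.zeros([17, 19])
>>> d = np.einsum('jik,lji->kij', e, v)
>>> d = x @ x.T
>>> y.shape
(3, 23)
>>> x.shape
(19, 23)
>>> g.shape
(19, 19)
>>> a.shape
(17, 19)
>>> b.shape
(17, 11, 17)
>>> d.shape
(19, 19)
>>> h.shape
(3, 29)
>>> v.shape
(19, 17, 17)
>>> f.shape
(19, 19)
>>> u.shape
(17, 19, 17)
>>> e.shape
(17, 17, 11)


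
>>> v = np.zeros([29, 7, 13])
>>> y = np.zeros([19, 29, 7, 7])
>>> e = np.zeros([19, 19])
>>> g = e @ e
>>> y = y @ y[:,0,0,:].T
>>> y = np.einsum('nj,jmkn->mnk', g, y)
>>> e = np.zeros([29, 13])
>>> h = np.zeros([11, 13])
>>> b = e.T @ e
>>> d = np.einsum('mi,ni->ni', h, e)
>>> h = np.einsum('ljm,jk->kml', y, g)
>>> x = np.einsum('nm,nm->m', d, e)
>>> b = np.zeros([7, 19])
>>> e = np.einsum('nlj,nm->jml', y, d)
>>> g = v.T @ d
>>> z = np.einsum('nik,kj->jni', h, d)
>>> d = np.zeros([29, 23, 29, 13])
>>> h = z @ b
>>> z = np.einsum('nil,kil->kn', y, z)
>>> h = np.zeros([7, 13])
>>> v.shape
(29, 7, 13)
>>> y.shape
(29, 19, 7)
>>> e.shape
(7, 13, 19)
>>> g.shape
(13, 7, 13)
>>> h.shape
(7, 13)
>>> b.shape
(7, 19)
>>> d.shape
(29, 23, 29, 13)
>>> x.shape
(13,)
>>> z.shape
(13, 29)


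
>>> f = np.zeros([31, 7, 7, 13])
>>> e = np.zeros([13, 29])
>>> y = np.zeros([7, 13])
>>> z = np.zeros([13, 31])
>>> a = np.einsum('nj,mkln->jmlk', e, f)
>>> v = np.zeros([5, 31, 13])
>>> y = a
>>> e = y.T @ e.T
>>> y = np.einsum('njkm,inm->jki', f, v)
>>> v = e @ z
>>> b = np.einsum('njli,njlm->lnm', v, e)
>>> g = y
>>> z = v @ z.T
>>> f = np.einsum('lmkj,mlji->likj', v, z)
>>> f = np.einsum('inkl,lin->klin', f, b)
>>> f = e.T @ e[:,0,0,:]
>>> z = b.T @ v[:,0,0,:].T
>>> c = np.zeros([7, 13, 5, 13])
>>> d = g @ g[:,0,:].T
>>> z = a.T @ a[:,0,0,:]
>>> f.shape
(13, 31, 7, 13)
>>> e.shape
(7, 7, 31, 13)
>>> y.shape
(7, 7, 5)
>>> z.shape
(7, 7, 31, 7)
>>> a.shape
(29, 31, 7, 7)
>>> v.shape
(7, 7, 31, 31)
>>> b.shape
(31, 7, 13)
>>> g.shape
(7, 7, 5)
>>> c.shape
(7, 13, 5, 13)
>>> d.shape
(7, 7, 7)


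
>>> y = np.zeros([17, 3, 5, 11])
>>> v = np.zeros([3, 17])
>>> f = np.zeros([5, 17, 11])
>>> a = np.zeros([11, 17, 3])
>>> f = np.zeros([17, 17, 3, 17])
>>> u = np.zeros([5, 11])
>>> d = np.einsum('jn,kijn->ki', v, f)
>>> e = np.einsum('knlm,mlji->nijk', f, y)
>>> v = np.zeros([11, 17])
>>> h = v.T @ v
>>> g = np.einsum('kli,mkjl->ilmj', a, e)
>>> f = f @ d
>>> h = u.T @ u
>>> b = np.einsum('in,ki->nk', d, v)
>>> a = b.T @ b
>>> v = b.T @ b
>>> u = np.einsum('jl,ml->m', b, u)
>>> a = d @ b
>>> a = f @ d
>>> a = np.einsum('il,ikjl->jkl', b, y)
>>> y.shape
(17, 3, 5, 11)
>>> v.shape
(11, 11)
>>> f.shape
(17, 17, 3, 17)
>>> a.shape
(5, 3, 11)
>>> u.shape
(5,)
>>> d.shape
(17, 17)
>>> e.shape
(17, 11, 5, 17)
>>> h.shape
(11, 11)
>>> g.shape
(3, 17, 17, 5)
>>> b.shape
(17, 11)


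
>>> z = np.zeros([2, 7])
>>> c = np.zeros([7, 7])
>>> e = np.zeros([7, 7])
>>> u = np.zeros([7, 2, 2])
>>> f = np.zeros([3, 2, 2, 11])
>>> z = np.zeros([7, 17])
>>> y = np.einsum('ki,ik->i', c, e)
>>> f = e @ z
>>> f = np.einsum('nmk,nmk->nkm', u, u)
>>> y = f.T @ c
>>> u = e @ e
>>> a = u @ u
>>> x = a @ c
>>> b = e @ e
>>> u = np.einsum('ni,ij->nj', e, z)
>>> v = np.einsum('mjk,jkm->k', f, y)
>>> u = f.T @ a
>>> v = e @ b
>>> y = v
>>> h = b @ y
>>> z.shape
(7, 17)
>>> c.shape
(7, 7)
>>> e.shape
(7, 7)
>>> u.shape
(2, 2, 7)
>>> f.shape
(7, 2, 2)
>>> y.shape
(7, 7)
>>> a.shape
(7, 7)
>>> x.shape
(7, 7)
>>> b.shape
(7, 7)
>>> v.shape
(7, 7)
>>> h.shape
(7, 7)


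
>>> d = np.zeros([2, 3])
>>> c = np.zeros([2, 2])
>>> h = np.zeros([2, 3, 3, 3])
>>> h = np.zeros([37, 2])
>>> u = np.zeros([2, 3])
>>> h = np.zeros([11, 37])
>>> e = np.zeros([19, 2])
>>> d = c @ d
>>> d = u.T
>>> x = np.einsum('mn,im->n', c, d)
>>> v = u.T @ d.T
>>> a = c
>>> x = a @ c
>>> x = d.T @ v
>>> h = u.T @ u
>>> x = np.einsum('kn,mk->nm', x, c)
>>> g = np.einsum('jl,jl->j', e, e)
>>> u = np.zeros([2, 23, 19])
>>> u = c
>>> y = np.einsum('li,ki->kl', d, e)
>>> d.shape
(3, 2)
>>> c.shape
(2, 2)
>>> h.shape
(3, 3)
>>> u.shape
(2, 2)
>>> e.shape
(19, 2)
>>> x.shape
(3, 2)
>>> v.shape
(3, 3)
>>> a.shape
(2, 2)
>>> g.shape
(19,)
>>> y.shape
(19, 3)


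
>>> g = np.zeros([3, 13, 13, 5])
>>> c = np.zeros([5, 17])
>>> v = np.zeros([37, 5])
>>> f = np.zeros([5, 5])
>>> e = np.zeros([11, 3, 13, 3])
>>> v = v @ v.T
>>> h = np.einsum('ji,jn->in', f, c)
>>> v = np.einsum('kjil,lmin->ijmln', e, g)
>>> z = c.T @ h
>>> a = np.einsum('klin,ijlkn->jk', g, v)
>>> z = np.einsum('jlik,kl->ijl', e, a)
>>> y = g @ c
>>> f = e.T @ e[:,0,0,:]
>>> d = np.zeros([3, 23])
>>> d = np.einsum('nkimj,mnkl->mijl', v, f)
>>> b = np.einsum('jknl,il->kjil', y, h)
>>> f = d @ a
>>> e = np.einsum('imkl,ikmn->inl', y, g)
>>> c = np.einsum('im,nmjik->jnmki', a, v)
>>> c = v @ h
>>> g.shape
(3, 13, 13, 5)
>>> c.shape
(13, 3, 13, 3, 17)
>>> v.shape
(13, 3, 13, 3, 5)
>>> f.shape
(3, 13, 5, 3)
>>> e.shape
(3, 5, 17)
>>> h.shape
(5, 17)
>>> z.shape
(13, 11, 3)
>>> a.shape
(3, 3)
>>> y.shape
(3, 13, 13, 17)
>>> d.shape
(3, 13, 5, 3)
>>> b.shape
(13, 3, 5, 17)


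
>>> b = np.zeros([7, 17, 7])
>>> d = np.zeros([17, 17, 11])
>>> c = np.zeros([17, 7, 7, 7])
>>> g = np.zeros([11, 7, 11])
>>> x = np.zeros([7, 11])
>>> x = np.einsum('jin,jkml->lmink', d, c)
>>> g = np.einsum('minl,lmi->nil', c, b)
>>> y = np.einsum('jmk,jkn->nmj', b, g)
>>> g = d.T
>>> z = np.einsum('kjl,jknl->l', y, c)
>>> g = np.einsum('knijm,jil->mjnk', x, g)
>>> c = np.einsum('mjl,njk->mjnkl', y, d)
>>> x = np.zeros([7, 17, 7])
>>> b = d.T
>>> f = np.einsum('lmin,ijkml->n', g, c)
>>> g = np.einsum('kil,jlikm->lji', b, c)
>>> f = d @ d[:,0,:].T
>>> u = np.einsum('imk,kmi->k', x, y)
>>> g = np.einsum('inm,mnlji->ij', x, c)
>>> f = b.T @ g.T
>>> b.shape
(11, 17, 17)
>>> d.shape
(17, 17, 11)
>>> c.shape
(7, 17, 17, 11, 7)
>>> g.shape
(7, 11)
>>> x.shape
(7, 17, 7)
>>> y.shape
(7, 17, 7)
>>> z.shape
(7,)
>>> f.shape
(17, 17, 7)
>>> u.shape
(7,)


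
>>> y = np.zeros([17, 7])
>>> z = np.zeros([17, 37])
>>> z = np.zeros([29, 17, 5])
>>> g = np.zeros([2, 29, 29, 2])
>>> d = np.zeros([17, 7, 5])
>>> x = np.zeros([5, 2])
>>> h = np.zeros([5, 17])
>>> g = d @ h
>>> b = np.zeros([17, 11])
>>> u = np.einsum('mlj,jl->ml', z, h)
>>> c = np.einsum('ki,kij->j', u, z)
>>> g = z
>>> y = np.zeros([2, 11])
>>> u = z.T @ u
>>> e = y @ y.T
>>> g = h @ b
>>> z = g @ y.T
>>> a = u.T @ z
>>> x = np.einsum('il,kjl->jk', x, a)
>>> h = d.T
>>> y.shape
(2, 11)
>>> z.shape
(5, 2)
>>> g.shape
(5, 11)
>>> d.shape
(17, 7, 5)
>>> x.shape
(17, 17)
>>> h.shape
(5, 7, 17)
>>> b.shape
(17, 11)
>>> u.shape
(5, 17, 17)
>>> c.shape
(5,)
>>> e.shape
(2, 2)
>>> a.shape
(17, 17, 2)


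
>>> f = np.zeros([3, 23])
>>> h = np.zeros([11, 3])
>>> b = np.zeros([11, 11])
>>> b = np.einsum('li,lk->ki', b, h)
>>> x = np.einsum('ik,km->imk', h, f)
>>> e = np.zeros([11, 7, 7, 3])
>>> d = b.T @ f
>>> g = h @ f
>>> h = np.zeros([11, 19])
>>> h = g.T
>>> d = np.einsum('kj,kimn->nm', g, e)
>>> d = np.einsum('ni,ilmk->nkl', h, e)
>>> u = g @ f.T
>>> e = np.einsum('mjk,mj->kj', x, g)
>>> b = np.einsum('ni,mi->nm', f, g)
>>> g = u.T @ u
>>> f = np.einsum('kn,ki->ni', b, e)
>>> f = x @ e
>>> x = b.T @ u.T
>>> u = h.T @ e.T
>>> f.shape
(11, 23, 23)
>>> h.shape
(23, 11)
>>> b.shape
(3, 11)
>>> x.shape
(11, 11)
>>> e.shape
(3, 23)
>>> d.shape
(23, 3, 7)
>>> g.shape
(3, 3)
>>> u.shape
(11, 3)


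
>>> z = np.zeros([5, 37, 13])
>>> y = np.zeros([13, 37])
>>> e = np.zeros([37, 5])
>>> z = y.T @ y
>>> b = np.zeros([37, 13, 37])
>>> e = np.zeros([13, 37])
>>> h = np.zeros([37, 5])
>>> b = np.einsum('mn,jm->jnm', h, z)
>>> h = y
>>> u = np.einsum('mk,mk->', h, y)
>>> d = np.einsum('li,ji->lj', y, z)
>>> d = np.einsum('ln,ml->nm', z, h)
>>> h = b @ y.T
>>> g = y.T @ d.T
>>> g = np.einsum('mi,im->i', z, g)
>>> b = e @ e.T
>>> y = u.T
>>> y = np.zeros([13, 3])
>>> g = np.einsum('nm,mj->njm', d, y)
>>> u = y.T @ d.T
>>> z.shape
(37, 37)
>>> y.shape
(13, 3)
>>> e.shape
(13, 37)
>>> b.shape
(13, 13)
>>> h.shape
(37, 5, 13)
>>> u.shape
(3, 37)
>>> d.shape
(37, 13)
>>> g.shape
(37, 3, 13)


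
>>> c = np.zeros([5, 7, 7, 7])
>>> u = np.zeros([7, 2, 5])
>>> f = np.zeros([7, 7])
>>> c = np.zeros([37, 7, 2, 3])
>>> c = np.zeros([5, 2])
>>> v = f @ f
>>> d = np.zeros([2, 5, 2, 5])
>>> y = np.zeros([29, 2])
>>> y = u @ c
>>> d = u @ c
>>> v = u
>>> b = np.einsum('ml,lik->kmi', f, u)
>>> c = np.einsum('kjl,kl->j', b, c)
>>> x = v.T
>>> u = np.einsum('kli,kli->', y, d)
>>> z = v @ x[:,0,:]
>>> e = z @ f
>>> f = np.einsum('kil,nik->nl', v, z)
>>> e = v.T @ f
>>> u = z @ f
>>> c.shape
(7,)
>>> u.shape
(7, 2, 5)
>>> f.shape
(7, 5)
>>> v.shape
(7, 2, 5)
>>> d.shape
(7, 2, 2)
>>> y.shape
(7, 2, 2)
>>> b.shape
(5, 7, 2)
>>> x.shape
(5, 2, 7)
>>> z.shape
(7, 2, 7)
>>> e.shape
(5, 2, 5)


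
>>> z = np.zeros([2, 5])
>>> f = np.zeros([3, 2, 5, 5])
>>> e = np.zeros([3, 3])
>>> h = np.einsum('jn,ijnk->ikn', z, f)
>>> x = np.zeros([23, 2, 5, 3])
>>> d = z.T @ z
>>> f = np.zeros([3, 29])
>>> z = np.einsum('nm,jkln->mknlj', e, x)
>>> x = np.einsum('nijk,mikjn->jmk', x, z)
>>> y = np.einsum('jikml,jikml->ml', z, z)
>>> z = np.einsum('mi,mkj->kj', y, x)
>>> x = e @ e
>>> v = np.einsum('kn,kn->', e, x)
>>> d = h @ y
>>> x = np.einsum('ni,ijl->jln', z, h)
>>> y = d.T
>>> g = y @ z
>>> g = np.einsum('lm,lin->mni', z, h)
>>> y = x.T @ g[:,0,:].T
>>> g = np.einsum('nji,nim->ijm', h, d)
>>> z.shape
(3, 3)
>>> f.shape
(3, 29)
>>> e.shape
(3, 3)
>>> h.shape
(3, 5, 5)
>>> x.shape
(5, 5, 3)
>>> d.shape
(3, 5, 23)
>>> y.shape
(3, 5, 3)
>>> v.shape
()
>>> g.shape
(5, 5, 23)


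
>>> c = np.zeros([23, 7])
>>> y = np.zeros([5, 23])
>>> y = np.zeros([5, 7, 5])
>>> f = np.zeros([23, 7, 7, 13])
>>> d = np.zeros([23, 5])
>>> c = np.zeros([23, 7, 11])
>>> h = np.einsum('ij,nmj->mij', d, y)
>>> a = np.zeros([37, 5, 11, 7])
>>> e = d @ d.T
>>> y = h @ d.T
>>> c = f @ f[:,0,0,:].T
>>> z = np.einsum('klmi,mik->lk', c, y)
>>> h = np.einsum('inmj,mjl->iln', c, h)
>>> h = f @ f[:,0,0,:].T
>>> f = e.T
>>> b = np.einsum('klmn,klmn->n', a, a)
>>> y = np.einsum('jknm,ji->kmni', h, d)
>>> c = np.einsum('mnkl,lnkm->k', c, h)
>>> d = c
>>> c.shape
(7,)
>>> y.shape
(7, 23, 7, 5)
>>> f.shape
(23, 23)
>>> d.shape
(7,)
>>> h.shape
(23, 7, 7, 23)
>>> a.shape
(37, 5, 11, 7)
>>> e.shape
(23, 23)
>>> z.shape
(7, 23)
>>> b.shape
(7,)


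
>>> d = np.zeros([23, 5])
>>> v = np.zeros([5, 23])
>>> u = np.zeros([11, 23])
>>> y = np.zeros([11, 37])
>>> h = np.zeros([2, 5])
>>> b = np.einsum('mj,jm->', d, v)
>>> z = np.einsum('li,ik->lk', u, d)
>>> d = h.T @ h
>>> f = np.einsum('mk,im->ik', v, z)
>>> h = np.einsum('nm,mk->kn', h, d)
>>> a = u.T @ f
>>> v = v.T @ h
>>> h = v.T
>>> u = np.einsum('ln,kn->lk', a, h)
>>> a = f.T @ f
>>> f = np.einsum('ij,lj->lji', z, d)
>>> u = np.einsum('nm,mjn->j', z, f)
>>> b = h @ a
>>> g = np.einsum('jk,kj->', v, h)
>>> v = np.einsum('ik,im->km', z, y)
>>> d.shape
(5, 5)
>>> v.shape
(5, 37)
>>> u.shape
(5,)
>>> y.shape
(11, 37)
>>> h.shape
(2, 23)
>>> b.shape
(2, 23)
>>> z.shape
(11, 5)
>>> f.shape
(5, 5, 11)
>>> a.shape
(23, 23)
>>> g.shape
()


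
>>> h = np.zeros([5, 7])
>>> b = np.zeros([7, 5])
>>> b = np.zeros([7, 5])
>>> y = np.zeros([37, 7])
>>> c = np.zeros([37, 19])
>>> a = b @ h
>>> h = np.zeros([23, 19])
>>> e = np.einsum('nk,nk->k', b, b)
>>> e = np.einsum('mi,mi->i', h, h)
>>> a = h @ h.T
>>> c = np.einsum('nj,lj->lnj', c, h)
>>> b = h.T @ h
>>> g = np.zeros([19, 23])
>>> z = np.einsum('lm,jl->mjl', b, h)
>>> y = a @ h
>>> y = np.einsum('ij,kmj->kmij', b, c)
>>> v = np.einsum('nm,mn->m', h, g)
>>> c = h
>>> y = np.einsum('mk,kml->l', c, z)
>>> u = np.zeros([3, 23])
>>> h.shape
(23, 19)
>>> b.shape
(19, 19)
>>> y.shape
(19,)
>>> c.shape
(23, 19)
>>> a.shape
(23, 23)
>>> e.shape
(19,)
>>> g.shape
(19, 23)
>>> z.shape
(19, 23, 19)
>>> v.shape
(19,)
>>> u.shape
(3, 23)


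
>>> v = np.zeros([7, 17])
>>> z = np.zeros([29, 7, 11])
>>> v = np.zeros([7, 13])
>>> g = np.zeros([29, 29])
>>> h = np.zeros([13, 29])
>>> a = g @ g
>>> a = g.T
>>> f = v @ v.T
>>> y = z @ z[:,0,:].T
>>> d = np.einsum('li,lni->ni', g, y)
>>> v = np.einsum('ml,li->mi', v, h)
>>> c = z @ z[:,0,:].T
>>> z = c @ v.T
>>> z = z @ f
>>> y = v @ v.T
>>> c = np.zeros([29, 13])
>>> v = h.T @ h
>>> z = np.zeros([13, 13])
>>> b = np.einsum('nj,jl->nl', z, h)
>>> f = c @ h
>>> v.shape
(29, 29)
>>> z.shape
(13, 13)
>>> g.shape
(29, 29)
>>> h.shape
(13, 29)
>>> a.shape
(29, 29)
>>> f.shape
(29, 29)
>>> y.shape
(7, 7)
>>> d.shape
(7, 29)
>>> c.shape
(29, 13)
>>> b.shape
(13, 29)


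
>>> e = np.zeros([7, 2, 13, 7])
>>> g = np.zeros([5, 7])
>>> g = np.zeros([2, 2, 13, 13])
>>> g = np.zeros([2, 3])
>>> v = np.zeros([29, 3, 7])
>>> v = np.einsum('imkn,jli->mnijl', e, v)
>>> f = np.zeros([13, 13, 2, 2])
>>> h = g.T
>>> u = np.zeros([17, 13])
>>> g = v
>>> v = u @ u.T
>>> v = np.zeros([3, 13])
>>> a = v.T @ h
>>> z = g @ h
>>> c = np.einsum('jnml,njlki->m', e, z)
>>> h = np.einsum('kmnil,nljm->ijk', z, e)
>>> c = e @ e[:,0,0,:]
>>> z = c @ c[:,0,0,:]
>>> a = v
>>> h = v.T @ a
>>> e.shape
(7, 2, 13, 7)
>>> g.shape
(2, 7, 7, 29, 3)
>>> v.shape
(3, 13)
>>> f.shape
(13, 13, 2, 2)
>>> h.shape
(13, 13)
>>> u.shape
(17, 13)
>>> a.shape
(3, 13)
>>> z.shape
(7, 2, 13, 7)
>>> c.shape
(7, 2, 13, 7)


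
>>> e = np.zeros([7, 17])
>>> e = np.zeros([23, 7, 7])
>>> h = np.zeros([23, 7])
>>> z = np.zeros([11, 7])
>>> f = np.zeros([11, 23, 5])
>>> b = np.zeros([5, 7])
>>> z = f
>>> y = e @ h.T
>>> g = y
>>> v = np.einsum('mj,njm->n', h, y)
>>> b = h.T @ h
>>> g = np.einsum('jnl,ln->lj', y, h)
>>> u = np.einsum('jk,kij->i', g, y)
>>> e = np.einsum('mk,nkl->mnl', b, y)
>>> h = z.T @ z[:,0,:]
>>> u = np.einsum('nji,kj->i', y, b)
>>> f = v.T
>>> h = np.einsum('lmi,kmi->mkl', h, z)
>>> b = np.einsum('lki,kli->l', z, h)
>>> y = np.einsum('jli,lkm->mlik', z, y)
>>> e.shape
(7, 23, 23)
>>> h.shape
(23, 11, 5)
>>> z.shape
(11, 23, 5)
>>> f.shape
(23,)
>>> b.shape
(11,)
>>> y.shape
(23, 23, 5, 7)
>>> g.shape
(23, 23)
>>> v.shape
(23,)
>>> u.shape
(23,)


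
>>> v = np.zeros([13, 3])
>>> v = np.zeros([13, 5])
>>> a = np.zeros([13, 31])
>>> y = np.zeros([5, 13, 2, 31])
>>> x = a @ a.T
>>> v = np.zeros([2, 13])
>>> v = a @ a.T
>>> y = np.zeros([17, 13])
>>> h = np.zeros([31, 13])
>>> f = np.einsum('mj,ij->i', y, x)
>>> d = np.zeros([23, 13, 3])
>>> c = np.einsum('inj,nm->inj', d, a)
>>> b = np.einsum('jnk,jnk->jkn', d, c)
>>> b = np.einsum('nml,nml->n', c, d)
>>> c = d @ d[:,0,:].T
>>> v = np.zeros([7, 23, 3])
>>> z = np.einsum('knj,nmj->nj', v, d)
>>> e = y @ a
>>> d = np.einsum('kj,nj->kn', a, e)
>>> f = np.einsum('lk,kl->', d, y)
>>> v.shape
(7, 23, 3)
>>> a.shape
(13, 31)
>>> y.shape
(17, 13)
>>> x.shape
(13, 13)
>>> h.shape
(31, 13)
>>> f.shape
()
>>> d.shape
(13, 17)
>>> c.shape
(23, 13, 23)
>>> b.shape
(23,)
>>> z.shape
(23, 3)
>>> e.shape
(17, 31)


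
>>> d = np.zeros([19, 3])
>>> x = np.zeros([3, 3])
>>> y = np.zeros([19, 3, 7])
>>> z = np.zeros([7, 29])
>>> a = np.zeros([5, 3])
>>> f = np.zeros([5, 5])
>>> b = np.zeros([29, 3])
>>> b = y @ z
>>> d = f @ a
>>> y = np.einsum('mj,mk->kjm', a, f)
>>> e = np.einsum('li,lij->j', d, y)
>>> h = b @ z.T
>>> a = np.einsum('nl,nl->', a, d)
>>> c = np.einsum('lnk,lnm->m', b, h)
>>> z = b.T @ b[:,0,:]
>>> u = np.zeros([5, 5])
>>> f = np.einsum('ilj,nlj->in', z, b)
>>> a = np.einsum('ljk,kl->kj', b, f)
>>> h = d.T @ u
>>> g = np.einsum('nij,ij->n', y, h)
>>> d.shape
(5, 3)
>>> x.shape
(3, 3)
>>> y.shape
(5, 3, 5)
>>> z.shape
(29, 3, 29)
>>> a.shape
(29, 3)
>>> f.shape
(29, 19)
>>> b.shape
(19, 3, 29)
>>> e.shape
(5,)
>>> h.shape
(3, 5)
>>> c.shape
(7,)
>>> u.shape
(5, 5)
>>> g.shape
(5,)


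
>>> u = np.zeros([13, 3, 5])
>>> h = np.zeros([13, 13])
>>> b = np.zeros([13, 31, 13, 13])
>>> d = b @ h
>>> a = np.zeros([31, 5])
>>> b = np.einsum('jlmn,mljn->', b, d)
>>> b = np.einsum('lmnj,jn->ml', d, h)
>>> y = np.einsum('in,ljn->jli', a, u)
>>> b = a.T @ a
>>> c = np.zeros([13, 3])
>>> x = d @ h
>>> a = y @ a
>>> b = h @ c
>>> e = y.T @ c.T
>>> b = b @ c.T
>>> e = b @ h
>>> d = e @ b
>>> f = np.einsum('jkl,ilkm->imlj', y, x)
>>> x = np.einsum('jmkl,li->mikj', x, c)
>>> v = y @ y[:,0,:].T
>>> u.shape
(13, 3, 5)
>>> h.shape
(13, 13)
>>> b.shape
(13, 13)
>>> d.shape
(13, 13)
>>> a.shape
(3, 13, 5)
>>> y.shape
(3, 13, 31)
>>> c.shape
(13, 3)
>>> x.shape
(31, 3, 13, 13)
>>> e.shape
(13, 13)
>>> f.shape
(13, 13, 31, 3)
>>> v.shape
(3, 13, 3)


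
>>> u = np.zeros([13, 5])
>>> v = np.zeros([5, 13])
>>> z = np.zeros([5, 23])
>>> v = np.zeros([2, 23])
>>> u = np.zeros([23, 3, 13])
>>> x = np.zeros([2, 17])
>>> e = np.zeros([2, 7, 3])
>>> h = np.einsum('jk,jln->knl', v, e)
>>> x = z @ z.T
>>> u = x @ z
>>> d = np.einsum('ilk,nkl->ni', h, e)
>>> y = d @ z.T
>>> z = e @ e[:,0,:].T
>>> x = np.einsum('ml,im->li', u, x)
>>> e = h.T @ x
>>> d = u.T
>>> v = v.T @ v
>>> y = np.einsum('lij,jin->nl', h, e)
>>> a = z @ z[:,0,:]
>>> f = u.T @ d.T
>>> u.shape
(5, 23)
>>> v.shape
(23, 23)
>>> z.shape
(2, 7, 2)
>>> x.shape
(23, 5)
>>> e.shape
(7, 3, 5)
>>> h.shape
(23, 3, 7)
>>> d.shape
(23, 5)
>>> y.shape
(5, 23)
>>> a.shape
(2, 7, 2)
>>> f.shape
(23, 23)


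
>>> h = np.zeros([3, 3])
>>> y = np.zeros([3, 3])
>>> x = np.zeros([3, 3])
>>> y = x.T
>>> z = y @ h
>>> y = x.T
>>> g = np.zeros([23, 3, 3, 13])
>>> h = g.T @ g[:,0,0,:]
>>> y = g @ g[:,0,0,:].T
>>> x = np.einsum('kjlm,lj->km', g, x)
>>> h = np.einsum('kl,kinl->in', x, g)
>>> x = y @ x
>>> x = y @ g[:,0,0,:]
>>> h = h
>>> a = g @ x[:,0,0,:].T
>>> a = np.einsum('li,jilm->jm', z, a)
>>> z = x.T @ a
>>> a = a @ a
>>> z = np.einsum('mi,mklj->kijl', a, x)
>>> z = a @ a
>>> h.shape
(3, 3)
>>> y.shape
(23, 3, 3, 23)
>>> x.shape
(23, 3, 3, 13)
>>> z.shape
(23, 23)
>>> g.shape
(23, 3, 3, 13)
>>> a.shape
(23, 23)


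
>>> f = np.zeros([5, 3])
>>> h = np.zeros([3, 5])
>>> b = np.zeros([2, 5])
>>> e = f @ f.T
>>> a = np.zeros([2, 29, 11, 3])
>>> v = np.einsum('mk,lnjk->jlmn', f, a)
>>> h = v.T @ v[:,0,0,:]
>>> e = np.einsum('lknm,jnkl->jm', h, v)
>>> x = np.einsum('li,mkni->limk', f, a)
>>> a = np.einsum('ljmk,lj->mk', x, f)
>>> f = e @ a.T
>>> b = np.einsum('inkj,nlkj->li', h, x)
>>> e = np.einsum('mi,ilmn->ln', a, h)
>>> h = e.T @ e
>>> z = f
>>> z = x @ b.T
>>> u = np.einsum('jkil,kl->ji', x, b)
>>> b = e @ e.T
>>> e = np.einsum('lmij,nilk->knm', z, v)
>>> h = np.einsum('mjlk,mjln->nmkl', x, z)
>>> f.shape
(11, 2)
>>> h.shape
(3, 5, 29, 2)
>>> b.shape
(5, 5)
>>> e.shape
(29, 11, 3)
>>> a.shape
(2, 29)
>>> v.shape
(11, 2, 5, 29)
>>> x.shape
(5, 3, 2, 29)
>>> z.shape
(5, 3, 2, 3)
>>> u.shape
(5, 2)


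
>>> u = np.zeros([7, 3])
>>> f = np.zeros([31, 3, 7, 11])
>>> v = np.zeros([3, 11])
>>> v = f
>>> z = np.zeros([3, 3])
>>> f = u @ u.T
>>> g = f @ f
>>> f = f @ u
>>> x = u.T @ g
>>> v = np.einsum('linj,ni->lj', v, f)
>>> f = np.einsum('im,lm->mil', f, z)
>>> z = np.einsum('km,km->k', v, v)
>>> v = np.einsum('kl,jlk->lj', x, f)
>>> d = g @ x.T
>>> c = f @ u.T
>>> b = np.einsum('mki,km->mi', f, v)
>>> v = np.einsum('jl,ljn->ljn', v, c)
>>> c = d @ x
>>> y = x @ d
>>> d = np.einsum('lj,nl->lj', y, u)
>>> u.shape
(7, 3)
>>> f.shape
(3, 7, 3)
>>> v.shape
(3, 7, 7)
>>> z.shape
(31,)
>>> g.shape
(7, 7)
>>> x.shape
(3, 7)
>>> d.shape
(3, 3)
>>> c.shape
(7, 7)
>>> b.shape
(3, 3)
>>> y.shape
(3, 3)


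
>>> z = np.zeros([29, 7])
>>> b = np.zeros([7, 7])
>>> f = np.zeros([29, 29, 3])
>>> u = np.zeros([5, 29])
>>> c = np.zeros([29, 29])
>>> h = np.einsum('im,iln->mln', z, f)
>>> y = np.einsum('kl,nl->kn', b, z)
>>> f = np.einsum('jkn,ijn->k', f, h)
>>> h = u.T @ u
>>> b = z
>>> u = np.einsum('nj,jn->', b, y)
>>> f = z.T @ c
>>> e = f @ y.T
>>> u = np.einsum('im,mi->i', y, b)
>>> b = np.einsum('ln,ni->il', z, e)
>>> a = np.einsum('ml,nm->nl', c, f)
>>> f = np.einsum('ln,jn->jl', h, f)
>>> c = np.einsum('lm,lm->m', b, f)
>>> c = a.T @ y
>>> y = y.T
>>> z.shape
(29, 7)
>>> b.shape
(7, 29)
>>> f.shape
(7, 29)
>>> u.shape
(7,)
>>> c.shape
(29, 29)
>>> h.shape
(29, 29)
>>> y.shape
(29, 7)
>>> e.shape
(7, 7)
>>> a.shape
(7, 29)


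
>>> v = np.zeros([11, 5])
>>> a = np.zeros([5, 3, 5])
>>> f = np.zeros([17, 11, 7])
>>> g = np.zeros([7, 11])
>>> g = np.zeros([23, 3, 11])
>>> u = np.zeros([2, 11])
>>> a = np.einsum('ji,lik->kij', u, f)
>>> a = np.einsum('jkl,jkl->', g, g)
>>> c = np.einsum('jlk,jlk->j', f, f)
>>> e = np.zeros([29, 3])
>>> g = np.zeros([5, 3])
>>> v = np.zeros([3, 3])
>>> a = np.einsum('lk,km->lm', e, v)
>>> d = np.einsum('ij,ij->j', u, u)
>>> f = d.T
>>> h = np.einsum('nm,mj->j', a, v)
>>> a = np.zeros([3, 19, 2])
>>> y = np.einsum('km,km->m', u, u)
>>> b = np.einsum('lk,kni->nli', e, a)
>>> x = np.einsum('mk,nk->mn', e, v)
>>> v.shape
(3, 3)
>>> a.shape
(3, 19, 2)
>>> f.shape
(11,)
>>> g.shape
(5, 3)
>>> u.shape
(2, 11)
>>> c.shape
(17,)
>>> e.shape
(29, 3)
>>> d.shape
(11,)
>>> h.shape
(3,)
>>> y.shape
(11,)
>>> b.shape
(19, 29, 2)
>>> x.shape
(29, 3)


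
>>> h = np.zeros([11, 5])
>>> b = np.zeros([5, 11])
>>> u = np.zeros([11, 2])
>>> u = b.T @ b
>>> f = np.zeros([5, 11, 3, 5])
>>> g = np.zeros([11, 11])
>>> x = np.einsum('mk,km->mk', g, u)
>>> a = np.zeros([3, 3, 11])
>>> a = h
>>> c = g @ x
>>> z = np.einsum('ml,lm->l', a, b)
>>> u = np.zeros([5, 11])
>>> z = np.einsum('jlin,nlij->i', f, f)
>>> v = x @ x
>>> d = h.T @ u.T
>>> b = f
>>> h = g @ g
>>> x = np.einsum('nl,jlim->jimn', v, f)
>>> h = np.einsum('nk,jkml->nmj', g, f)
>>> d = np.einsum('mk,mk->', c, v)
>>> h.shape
(11, 3, 5)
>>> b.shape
(5, 11, 3, 5)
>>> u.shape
(5, 11)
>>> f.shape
(5, 11, 3, 5)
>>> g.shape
(11, 11)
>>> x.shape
(5, 3, 5, 11)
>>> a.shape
(11, 5)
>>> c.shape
(11, 11)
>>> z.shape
(3,)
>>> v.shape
(11, 11)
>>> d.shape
()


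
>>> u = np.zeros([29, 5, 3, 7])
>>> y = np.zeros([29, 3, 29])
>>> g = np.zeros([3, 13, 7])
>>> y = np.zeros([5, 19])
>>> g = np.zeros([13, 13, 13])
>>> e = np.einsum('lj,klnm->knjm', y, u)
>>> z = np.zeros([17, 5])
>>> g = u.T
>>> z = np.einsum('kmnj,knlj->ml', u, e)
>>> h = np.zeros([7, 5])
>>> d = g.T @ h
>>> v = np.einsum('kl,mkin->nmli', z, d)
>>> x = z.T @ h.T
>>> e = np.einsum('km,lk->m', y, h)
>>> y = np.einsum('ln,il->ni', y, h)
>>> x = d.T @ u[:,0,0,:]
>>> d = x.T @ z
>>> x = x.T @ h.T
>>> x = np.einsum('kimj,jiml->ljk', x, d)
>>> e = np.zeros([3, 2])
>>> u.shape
(29, 5, 3, 7)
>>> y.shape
(19, 7)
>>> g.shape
(7, 3, 5, 29)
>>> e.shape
(3, 2)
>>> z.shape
(5, 19)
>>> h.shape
(7, 5)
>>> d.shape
(7, 5, 3, 19)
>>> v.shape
(5, 29, 19, 3)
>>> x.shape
(19, 7, 7)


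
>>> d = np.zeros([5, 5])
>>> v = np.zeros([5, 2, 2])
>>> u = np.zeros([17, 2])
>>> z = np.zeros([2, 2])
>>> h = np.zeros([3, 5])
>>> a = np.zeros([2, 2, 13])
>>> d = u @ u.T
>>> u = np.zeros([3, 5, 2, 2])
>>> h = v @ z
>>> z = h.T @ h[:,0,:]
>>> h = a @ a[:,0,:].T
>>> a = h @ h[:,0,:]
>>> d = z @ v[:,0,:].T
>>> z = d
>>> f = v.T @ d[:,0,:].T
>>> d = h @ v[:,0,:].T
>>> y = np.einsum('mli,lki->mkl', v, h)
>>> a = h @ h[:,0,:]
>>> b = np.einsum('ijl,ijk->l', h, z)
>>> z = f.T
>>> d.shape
(2, 2, 5)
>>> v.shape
(5, 2, 2)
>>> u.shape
(3, 5, 2, 2)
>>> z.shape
(2, 2, 2)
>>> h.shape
(2, 2, 2)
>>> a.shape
(2, 2, 2)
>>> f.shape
(2, 2, 2)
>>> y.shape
(5, 2, 2)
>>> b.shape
(2,)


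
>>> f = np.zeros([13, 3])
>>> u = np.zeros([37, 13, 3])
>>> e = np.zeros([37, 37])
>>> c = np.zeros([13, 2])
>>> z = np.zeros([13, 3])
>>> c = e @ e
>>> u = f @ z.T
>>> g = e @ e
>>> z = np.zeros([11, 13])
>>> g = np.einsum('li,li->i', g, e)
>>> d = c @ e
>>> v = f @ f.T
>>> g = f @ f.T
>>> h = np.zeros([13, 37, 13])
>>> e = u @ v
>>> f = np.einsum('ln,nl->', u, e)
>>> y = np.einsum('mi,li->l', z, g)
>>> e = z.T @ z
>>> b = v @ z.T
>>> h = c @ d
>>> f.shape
()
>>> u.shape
(13, 13)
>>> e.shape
(13, 13)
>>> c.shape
(37, 37)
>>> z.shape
(11, 13)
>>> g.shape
(13, 13)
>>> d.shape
(37, 37)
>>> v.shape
(13, 13)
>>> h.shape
(37, 37)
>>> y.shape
(13,)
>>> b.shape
(13, 11)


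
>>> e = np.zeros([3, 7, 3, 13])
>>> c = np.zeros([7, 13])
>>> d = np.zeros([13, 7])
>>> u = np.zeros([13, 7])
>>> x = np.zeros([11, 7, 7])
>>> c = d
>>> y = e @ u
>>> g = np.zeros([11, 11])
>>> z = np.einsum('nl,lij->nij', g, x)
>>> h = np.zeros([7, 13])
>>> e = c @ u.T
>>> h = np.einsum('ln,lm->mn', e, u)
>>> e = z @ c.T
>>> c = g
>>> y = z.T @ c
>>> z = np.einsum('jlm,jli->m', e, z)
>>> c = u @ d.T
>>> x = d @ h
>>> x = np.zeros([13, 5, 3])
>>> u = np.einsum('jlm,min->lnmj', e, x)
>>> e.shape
(11, 7, 13)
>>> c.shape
(13, 13)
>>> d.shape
(13, 7)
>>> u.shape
(7, 3, 13, 11)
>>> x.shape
(13, 5, 3)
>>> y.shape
(7, 7, 11)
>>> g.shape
(11, 11)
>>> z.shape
(13,)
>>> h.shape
(7, 13)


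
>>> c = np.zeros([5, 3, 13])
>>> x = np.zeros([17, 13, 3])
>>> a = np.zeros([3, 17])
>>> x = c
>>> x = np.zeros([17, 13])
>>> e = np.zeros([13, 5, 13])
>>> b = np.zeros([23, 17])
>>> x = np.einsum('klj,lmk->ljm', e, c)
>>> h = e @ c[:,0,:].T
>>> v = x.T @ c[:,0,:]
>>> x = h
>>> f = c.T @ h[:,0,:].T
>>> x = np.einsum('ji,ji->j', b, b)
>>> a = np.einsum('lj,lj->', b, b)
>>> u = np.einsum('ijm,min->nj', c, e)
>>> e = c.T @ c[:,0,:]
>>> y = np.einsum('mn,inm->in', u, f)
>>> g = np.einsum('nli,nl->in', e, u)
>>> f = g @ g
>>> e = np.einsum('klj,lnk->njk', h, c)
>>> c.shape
(5, 3, 13)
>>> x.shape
(23,)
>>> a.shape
()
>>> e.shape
(3, 5, 13)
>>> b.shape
(23, 17)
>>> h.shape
(13, 5, 5)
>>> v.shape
(3, 13, 13)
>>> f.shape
(13, 13)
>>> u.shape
(13, 3)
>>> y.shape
(13, 3)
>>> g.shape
(13, 13)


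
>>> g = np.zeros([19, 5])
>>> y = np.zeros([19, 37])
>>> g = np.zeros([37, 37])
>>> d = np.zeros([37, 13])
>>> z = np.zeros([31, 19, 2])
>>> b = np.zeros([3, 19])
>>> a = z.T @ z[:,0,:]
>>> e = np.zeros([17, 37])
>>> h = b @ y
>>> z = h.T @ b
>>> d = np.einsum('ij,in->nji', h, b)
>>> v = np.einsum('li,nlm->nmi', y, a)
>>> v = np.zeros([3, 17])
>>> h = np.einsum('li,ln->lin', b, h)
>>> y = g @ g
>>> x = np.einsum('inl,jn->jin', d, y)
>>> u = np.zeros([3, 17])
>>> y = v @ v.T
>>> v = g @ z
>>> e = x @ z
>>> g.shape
(37, 37)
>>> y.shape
(3, 3)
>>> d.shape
(19, 37, 3)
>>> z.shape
(37, 19)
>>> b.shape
(3, 19)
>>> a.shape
(2, 19, 2)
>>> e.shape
(37, 19, 19)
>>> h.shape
(3, 19, 37)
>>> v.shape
(37, 19)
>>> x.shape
(37, 19, 37)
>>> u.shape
(3, 17)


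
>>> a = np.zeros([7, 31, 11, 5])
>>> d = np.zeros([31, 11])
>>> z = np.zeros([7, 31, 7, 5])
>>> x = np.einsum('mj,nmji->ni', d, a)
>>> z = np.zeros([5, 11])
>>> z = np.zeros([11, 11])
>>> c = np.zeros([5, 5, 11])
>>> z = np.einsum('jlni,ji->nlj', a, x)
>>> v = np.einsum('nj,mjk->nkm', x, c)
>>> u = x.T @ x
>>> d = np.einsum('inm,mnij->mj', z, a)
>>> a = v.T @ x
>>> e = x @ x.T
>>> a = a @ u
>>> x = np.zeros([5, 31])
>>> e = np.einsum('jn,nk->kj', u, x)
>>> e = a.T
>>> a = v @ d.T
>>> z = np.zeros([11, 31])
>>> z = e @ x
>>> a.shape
(7, 11, 7)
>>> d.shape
(7, 5)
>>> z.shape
(5, 11, 31)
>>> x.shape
(5, 31)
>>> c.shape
(5, 5, 11)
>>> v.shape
(7, 11, 5)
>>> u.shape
(5, 5)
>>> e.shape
(5, 11, 5)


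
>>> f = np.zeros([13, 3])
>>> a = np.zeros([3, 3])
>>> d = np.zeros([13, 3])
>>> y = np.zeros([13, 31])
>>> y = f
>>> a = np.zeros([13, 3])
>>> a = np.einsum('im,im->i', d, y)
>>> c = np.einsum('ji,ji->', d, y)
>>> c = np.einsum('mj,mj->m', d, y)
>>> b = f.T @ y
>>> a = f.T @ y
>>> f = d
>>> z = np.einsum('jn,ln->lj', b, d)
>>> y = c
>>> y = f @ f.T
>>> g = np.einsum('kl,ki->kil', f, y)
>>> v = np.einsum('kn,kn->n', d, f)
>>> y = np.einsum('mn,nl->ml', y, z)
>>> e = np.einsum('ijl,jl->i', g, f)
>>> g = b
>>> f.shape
(13, 3)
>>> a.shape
(3, 3)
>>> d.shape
(13, 3)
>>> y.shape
(13, 3)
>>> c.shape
(13,)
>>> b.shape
(3, 3)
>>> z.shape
(13, 3)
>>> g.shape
(3, 3)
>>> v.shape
(3,)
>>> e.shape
(13,)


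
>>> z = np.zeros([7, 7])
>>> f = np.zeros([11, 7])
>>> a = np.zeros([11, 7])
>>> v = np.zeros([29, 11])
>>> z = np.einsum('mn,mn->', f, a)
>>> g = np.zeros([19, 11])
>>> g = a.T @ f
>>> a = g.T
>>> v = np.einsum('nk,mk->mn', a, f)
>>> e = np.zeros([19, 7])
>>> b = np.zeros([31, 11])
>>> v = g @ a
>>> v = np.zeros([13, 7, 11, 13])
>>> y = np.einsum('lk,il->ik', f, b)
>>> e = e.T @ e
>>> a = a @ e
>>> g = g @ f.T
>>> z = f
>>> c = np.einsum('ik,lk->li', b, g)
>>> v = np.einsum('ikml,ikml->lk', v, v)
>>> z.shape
(11, 7)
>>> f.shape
(11, 7)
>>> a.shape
(7, 7)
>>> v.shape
(13, 7)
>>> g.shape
(7, 11)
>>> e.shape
(7, 7)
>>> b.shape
(31, 11)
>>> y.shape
(31, 7)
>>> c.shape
(7, 31)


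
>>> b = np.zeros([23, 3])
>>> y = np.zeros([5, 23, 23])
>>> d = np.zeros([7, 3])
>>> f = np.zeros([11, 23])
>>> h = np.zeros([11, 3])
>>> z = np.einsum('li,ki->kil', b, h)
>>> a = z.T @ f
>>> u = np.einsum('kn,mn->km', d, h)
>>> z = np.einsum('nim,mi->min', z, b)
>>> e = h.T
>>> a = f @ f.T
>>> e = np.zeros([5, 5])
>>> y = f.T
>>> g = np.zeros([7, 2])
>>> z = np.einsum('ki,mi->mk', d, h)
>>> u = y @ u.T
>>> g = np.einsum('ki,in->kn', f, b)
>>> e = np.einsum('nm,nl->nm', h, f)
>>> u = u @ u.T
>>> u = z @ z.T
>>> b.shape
(23, 3)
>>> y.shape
(23, 11)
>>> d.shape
(7, 3)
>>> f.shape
(11, 23)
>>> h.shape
(11, 3)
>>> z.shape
(11, 7)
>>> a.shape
(11, 11)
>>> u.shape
(11, 11)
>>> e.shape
(11, 3)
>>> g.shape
(11, 3)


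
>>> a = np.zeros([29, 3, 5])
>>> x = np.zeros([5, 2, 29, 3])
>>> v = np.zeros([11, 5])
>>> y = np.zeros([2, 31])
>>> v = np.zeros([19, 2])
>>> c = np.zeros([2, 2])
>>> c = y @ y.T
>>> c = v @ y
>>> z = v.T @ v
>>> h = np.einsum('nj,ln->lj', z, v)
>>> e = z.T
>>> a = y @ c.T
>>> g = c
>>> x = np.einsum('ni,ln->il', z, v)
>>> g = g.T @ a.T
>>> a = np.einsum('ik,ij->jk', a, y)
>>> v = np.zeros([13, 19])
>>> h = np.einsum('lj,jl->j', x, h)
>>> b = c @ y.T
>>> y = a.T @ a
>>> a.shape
(31, 19)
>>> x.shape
(2, 19)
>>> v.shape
(13, 19)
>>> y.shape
(19, 19)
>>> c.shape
(19, 31)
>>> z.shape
(2, 2)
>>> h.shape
(19,)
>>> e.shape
(2, 2)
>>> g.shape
(31, 2)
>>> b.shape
(19, 2)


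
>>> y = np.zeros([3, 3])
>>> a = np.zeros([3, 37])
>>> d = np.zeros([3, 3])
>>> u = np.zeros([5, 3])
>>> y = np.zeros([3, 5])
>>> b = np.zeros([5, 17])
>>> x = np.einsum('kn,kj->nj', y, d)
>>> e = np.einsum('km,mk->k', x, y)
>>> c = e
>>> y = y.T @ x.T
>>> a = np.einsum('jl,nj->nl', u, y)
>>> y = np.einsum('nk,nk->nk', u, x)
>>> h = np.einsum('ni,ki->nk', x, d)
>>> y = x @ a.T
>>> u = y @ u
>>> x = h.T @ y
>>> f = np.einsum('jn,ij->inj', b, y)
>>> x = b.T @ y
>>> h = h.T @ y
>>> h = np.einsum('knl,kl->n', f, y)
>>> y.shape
(5, 5)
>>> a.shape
(5, 3)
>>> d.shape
(3, 3)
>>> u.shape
(5, 3)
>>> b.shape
(5, 17)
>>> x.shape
(17, 5)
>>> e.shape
(5,)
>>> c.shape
(5,)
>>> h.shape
(17,)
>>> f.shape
(5, 17, 5)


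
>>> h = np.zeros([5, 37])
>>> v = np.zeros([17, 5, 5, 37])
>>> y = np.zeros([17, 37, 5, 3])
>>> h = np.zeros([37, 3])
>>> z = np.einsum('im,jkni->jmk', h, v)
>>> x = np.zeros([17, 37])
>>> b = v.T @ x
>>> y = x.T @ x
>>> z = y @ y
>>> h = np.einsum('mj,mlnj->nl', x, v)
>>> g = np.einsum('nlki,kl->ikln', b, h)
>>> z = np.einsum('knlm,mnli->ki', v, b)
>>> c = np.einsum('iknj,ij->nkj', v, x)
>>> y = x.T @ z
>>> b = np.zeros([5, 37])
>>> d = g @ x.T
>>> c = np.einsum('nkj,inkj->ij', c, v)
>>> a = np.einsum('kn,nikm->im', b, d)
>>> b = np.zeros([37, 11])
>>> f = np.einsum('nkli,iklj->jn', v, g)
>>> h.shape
(5, 5)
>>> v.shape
(17, 5, 5, 37)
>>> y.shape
(37, 37)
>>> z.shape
(17, 37)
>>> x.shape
(17, 37)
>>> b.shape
(37, 11)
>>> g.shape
(37, 5, 5, 37)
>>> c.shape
(17, 37)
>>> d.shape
(37, 5, 5, 17)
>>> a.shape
(5, 17)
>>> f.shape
(37, 17)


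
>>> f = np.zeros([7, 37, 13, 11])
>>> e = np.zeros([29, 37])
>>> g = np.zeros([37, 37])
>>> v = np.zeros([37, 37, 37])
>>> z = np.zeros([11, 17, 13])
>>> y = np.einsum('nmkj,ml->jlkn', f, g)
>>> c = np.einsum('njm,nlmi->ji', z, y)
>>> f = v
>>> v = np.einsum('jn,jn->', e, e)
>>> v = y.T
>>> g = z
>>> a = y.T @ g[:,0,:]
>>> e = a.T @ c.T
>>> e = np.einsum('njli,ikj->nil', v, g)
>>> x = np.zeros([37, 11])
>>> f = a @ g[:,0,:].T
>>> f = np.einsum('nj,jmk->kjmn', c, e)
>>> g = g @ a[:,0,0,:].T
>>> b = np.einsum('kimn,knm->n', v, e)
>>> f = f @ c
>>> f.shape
(37, 7, 11, 7)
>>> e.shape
(7, 11, 37)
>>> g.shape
(11, 17, 7)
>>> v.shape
(7, 13, 37, 11)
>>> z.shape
(11, 17, 13)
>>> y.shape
(11, 37, 13, 7)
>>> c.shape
(17, 7)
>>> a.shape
(7, 13, 37, 13)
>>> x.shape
(37, 11)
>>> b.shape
(11,)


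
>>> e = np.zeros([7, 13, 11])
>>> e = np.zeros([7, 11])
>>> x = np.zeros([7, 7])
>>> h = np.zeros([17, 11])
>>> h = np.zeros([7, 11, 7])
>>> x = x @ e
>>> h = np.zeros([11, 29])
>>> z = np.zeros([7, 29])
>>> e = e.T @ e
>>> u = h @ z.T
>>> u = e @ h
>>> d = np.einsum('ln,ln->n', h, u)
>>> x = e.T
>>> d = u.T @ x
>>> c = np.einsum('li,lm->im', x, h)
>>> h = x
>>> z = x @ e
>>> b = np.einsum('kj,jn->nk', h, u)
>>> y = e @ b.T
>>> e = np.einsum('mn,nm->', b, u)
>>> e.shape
()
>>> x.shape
(11, 11)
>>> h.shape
(11, 11)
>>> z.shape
(11, 11)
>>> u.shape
(11, 29)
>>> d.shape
(29, 11)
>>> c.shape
(11, 29)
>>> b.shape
(29, 11)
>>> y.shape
(11, 29)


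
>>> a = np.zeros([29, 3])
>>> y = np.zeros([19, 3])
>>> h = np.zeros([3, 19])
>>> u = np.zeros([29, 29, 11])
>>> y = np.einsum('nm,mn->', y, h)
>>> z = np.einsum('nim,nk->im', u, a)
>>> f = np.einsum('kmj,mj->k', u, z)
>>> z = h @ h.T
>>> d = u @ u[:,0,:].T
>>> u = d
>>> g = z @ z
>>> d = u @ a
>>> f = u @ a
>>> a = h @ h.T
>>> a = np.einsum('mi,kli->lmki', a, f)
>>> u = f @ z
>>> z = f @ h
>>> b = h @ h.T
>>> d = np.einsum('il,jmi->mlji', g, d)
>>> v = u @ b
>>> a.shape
(29, 3, 29, 3)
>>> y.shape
()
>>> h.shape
(3, 19)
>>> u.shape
(29, 29, 3)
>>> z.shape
(29, 29, 19)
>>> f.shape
(29, 29, 3)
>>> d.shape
(29, 3, 29, 3)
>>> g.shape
(3, 3)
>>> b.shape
(3, 3)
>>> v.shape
(29, 29, 3)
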